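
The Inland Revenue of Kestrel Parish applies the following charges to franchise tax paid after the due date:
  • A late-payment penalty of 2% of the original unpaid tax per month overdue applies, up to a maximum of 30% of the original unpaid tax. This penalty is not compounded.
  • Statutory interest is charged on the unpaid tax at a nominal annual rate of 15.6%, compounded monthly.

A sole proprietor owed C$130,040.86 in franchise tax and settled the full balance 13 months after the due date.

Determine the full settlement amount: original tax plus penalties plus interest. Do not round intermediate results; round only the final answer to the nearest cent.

C$187,627.02

Penalty: 13 × 2% × C$130,040.86 = C$33,810.62… (below the 30% cap of C$39,012.26…)
Interest (15.6%/yr ÷ 12 = 1.3%/month): C$130,040.86 × ((1 + 0.013)^13 − 1) = C$23,775.5329…
Total = C$130,040.86 + C$33,810.6236 + C$23,775.5329… = C$187,627.02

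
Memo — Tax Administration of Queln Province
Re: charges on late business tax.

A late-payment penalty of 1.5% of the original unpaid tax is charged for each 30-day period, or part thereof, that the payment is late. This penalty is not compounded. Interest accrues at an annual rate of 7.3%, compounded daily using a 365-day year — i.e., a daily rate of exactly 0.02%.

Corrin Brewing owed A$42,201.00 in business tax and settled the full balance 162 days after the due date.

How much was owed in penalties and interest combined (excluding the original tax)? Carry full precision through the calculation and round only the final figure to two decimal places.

A$5,187.65

Penalty periods: ⌈162/30⌉ = 6; penalty = 6 × 1.5% × A$42,201.00 = A$3,798.09
Interest: A$42,201.00 × ((1 + 0.0002)^162 − 1) = A$42,201.00 × 0.03292725… = A$1,389.5628…
Penalties + interest = A$3,798.0900 + A$1,389.5628… = A$5,187.65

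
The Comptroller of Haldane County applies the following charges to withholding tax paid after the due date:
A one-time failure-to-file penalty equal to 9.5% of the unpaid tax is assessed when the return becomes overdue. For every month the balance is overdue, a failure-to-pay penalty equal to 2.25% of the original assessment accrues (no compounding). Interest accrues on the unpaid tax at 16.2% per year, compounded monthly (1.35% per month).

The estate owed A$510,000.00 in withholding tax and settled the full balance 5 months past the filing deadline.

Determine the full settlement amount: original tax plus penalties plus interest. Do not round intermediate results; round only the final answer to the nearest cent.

A$651,192.11

Failure-to-file penalty: 9.5% × A$510,000.00 = A$48,450.00
Failure-to-pay penalty = 2.25% × A$510,000.00 × 5 mo = A$57,375.00
Interest: A$510,000.00 × ((1 + 0.0135)^5 − 1) = A$510,000.00 × 0.0693473… = A$35,367.1078…
Total = A$510,000.00 + A$105,825.0000 + A$35,367.1078… = A$651,192.11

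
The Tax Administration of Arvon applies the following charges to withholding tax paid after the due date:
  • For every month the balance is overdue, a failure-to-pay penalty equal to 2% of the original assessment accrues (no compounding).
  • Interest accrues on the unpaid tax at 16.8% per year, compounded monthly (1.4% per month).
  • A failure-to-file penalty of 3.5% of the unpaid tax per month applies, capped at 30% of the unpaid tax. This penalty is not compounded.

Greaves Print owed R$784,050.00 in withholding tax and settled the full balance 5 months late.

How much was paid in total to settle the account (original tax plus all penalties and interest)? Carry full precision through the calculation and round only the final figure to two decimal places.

Failure-to-file: 5 × 3.5% × R$784,050.00 = R$137,208.75 (under the 30% cap)
Failure-to-pay penalty = 2% × R$784,050.00 × 5 mo = R$78,405.00
Interest: R$784,050.00 × ((1 + 0.014)^5 − 1) = R$784,050.00 × 0.0719876… = R$56,441.9034…
Total = R$784,050.00 + R$215,613.7500 + R$56,441.9034… = R$1,056,105.65

R$1,056,105.65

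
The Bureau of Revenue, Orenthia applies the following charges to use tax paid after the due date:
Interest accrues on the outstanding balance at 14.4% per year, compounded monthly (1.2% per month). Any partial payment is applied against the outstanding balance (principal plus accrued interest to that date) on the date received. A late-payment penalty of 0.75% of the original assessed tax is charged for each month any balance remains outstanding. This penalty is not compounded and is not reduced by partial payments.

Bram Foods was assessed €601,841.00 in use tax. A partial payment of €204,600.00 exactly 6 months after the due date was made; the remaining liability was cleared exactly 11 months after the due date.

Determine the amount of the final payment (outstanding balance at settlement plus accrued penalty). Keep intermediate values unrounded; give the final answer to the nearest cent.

Balance at month 6: €601,841.0000 × (1 + 0.012)^6 = €646,494.5163…
After €204,600.00 payment: €646,494.5163… − €204,600.00 = €441,894.5163…
Balance at month 11: €441,894.5163… × (1 + 0.012)^5 = €469,052.1972…
Penalty: 11 × 0.75% × €601,841.00 = €49,651.88…
Final settlement = outstanding balance + penalty = €469,052.1972… + €49,651.88… = €518,704.08

€518,704.08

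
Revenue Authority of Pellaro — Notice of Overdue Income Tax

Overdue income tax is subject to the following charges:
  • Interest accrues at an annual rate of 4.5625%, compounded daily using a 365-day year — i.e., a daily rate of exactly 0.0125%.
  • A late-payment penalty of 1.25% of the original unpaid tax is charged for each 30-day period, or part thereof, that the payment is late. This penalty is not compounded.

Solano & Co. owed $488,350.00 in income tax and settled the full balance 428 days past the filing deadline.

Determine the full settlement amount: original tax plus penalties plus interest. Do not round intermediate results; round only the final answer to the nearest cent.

$606,752.15

Penalty periods: ⌈428/30⌉ = 15; penalty = 15 × 1.25% × $488,350.00 = $91,565.63…
Interest: $488,350.00 × ((1 + 0.000125)^428 − 1) = $488,350.00 × 0.05495346… = $26,836.5244…
Total = $488,350.00 + $91,565.6250 + $26,836.5244… = $606,752.15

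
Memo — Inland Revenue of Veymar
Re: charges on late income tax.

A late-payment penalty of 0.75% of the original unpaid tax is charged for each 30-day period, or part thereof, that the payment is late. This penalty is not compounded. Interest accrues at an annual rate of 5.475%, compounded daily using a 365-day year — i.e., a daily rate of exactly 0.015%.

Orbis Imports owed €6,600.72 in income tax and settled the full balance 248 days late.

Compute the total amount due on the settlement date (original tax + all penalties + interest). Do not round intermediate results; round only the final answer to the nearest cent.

€7,296.42

Penalty periods: ⌈248/30⌉ = 9; penalty = 9 × 0.75% × €6,600.72 = €445.55…
Interest: €6,600.72 × ((1 + 0.00015)^248 − 1) = €6,600.72 × 0.03789768… = €250.1520…
Total = €6,600.72 + €445.5486 + €250.1520… = €7,296.42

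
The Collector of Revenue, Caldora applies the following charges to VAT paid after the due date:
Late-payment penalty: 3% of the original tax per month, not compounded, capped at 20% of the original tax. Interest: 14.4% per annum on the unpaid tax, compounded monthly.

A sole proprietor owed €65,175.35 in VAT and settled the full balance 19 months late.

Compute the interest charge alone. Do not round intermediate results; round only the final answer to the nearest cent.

€16,579.42

Interest (14.4%/yr ÷ 12 = 1.2%/month): €65,175.35 × ((1 + 0.012)^19 − 1) = €16,579.4216…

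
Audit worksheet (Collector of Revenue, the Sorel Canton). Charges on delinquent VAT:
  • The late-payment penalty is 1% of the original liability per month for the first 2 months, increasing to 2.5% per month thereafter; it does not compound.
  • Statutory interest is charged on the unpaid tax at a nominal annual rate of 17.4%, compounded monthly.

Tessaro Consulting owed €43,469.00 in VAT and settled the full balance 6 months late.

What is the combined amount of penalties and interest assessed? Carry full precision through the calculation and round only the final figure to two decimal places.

Penalty, months 1–2: 2 × 1% × €43,469.00 = €869.38
Penalty, months 3–6: 4 × 2.5% × €43,469.00 = €4,346.90
Interest (17.4%/yr ÷ 12 = 1.45%/month): €43,469.00 × ((1 + 0.0145)^6 − 1) = €3,921.5728…
Penalties + interest = €5,216.2800 + €3,921.5728… = €9,137.85

€9,137.85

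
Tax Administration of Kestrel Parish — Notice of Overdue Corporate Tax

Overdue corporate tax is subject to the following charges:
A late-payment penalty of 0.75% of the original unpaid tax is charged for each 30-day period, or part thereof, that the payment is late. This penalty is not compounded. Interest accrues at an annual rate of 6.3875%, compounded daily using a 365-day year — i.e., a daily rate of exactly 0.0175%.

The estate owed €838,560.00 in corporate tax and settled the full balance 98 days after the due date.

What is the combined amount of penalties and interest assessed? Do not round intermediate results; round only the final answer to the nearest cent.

Penalty periods: ⌈98/30⌉ = 4; penalty = 4 × 0.75% × €838,560.00 = €25,156.80
Interest: €838,560.00 × ((1 + 0.000175)^98 − 1) = €838,560.00 × 0.01729638… = €14,504.0517…
Penalties + interest = €25,156.8000 + €14,504.0517… = €39,660.85

€39,660.85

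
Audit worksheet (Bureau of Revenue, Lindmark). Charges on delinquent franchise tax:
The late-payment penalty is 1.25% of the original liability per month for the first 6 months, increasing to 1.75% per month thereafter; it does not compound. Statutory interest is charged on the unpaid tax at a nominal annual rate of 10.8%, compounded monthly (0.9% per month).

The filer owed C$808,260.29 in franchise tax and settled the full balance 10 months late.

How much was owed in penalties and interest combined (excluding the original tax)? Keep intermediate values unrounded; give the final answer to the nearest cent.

C$192,959.11

Penalty, months 1–6: 6 × 1.25% × C$808,260.29 = C$60,619.52…
Penalty, months 7–10: 4 × 1.75% × C$808,260.29 = C$56,578.22…
Interest: C$808,260.29 × ((1 + 0.009)^10 − 1) = C$808,260.29 × 0.0937339… = C$75,761.3672…
Penalties + interest = C$117,197.7421… + C$75,761.3672… = C$192,959.11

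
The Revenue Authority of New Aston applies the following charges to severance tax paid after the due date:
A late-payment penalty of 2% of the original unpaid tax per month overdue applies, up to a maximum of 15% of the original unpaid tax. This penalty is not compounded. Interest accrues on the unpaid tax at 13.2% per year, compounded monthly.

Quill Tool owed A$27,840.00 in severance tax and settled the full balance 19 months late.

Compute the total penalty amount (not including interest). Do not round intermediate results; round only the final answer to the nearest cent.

A$4,176.00

Penalty (uncapped): 19 × 2% × A$27,840.00 = A$10,579.20; cap = 15% × A$27,840.00 = A$4,176.00 → penalty = A$4,176.00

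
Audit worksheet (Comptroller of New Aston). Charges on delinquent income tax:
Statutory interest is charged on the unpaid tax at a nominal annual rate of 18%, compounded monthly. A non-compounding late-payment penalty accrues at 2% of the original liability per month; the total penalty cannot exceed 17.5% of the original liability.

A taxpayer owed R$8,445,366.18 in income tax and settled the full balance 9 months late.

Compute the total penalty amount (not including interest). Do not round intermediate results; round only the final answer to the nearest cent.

Penalty (uncapped): 9 × 2% × R$8,445,366.18 = R$1,520,165.91…; cap = 17.5% × R$8,445,366.18 = R$1,477,939.08… → penalty = R$1,477,939.08…

R$1,477,939.08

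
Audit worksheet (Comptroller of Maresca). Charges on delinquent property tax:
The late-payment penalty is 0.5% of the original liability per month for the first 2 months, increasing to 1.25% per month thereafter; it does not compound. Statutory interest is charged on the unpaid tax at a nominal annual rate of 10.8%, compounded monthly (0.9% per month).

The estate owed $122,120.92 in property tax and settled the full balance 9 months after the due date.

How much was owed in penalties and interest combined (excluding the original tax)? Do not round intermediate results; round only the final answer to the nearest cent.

$22,162.27

Penalty, months 1–2: 2 × 0.5% × $122,120.92 = $1,221.21…
Penalty, months 3–9: 7 × 1.25% × $122,120.92 = $10,685.58…
Interest: $122,120.92 × ((1 + 0.009)^9 − 1) = $122,120.92 × 0.0839781… = $10,255.4792…
Penalties + interest = $11,906.7897 + $10,255.4792… = $22,162.27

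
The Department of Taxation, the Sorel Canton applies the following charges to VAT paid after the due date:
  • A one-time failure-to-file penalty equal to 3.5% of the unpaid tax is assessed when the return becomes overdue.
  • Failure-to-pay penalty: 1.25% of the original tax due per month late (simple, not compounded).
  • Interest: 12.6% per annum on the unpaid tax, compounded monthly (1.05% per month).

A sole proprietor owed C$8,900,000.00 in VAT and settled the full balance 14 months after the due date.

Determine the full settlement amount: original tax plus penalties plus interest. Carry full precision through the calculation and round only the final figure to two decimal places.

Failure-to-file penalty: 3.5% × C$8,900,000.00 = C$311,500.00
Failure-to-pay penalty = 1.25% × C$8,900,000.00 × 14 mo = C$1,557,500.00
Interest: C$8,900,000.00 × ((1 + 0.0105)^14 − 1) = C$8,900,000.00 × 0.1574666… = C$1,401,452.3155…
Total = C$8,900,000.00 + C$1,869,000.0000 + C$1,401,452.3155… = C$12,170,452.32

C$12,170,452.32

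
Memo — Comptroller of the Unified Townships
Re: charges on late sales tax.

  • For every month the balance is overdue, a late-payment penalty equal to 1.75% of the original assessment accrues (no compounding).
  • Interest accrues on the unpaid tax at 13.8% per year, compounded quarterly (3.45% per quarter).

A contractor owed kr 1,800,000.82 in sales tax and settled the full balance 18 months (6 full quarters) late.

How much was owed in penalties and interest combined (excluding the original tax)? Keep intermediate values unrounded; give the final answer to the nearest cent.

kr 973,254.27

Late-payment penalty = 1.75% × kr 1,800,000.82 × 18 mo = kr 567,000.26…
Interest: kr 1,800,000.82 × ((1 + 0.0345)^6 − 1) = kr 1,800,000.82 × 0.2256966… = kr 406,254.0072…
Penalties + interest = kr 567,000.2583 + kr 406,254.0072… = kr 973,254.27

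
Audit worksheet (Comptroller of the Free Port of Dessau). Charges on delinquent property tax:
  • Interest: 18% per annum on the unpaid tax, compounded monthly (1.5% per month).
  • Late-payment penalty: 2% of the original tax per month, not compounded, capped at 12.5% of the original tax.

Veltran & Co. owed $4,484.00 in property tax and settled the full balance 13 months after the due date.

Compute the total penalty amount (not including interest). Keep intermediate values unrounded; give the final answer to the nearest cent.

Penalty (uncapped): 13 × 2% × $4,484.00 = $1,165.84; cap = 12.5% × $4,484.00 = $560.50 → penalty = $560.50

$560.50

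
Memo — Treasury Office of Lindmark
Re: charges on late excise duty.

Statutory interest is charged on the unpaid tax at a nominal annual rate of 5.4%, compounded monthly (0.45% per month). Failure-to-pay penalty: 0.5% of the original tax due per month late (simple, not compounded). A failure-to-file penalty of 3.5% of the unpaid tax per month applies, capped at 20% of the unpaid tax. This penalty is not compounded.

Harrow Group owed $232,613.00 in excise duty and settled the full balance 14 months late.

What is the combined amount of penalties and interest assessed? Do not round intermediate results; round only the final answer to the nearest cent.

$77,896.59

Failure-to-file: 14 × 3.5% × $232,613.00 = $113,980.37, capped at 20% × $232,613.00 = $46,522.60
Failure-to-pay penalty: 14 × 0.5% × $232,613.00 = $16,282.91
Interest: $232,613.00 × ((1 + 0.0045)^14 − 1) = $232,613.00 × 0.0648763… = $15,091.0786…
Penalties + interest = $62,805.5100 + $15,091.0786… = $77,896.59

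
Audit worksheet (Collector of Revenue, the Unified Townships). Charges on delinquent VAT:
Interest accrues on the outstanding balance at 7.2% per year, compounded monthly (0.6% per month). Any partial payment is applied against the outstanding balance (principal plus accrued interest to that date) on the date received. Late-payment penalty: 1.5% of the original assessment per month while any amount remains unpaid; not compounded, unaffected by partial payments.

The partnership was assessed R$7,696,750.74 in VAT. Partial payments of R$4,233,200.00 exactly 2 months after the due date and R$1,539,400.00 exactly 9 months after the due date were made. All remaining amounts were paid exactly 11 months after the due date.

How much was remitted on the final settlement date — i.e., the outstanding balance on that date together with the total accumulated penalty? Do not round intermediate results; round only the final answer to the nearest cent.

R$3,464,932.61

Balance at month 2: R$7,696,750.7400 × (1 + 0.006)^2 = R$7,789,388.8319…
After R$4,233,200.00 payment: R$7,789,388.8319… − R$4,233,200.00 = R$3,556,188.8319…
Balance at month 9: R$3,556,188.8319… × (1 + 0.006)^7 = R$3,708,264.2883…
After R$1,539,400.00 payment: R$3,708,264.2883… − R$1,539,400.00 = R$2,168,864.2883…
Balance at month 11: R$2,168,864.2883… × (1 + 0.006)^2 = R$2,194,968.7389…
Penalty: 11 × 1.5% × R$7,696,750.74 = R$1,269,963.87…
Final settlement = outstanding balance + penalty = R$2,194,968.7389… + R$1,269,963.87… = R$3,464,932.61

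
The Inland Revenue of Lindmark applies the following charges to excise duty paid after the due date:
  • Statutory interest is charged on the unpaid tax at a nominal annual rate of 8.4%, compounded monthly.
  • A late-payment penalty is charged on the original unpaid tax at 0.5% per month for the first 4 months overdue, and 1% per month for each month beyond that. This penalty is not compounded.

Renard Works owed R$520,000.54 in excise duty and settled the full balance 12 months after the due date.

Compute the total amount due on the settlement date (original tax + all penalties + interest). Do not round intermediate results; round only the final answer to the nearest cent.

R$617,402.19

Penalty, months 1–4: 4 × 0.5% × R$520,000.54 = R$10,400.01…
Penalty, months 5–12: 8 × 1% × R$520,000.54 = R$41,600.04…
Interest (8.4%/yr ÷ 12 = 0.7%/month): R$520,000.54 × ((1 + 0.007)^12 − 1) = R$45,401.5913…
Total = R$520,000.54 + R$52,000.0540 + R$45,401.5913… = R$617,402.19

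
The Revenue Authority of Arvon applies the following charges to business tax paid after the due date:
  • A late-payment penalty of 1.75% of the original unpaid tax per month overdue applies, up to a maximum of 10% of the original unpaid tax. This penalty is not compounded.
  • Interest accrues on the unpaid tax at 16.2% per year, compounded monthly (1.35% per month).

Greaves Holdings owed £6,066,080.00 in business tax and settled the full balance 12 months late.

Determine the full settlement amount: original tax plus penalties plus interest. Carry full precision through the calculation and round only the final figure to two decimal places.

Penalty (uncapped): 12 × 1.75% × £6,066,080.00 = £1,273,876.80; cap = 10% × £6,066,080.00 = £606,608.00 → penalty = £606,608.00
Interest: £6,066,080.00 × ((1 + 0.0135)^12 − 1) = £6,066,080.00 × 0.1745866… = £1,059,056.1900…
Total = £6,066,080.00 + £606,608.0000 + £1,059,056.1900… = £7,731,744.19

£7,731,744.19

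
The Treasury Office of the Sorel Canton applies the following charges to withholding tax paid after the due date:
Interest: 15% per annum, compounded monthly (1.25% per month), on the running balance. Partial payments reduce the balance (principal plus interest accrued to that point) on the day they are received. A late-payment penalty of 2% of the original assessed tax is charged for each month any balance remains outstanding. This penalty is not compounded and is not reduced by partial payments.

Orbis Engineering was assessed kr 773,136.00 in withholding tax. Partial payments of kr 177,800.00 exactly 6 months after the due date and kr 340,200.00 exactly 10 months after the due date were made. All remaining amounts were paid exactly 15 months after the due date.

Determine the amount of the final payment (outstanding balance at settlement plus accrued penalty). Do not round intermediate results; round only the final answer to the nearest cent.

Balance at month 6: kr 773,136.0000 × (1 + 0.0125)^6 = kr 832,963.7227…
After kr 177,800.00 payment: kr 832,963.7227… − kr 177,800.00 = kr 655,163.7227…
Balance at month 10: kr 655,163.7227… × (1 + 0.0125)^4 = kr 688,541.2593…
After kr 340,200.00 payment: kr 688,541.2593… − kr 340,200.00 = kr 348,341.2593…
Balance at month 15: kr 348,341.2593… × (1 + 0.0125)^5 = kr 370,663.7173…
Penalty: 15 × 2% × kr 773,136.00 = kr 231,940.80
Final settlement = outstanding balance + penalty = kr 370,663.7173… + kr 231,940.80 = kr 602,604.52

kr 602,604.52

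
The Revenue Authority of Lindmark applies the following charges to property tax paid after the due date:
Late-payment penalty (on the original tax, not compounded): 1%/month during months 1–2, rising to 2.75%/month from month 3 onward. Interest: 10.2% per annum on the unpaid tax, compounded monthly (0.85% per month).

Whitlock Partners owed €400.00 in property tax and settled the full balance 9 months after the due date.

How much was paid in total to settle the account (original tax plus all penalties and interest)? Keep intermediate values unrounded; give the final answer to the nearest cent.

Penalty, months 1–2: 2 × 1% × €400.00 = €8.00
Penalty, months 3–9: 7 × 2.75% × €400.00 = €77.00
Interest: €400.00 × ((1 + 0.0085)^9 − 1) = €400.00 × 0.0791532… = €31.6613…
Total = €400.00 + €85.0000 + €31.6613… = €516.66

€516.66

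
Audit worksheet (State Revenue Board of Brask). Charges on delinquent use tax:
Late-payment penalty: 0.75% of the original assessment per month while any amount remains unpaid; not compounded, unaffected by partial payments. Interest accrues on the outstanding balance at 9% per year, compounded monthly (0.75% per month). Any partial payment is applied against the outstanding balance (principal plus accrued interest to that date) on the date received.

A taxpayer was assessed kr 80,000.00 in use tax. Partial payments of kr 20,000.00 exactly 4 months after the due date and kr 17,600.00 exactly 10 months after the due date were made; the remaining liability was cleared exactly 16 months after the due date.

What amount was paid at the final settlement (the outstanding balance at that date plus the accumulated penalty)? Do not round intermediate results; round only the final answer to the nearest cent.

Balance at month 4: kr 80,000.0000 × (1 + 0.0075)^4 = kr 82,427.1353…
After kr 20,000.00 payment: kr 82,427.1353… − kr 20,000.00 = kr 62,427.1353…
Balance at month 10: kr 62,427.1353… × (1 + 0.0075)^6 = kr 65,289.5589…
After kr 17,600.00 payment: kr 65,289.5589… − kr 17,600.00 = kr 47,689.5589…
Balance at month 16: kr 47,689.5589… × (1 + 0.0075)^6 = kr 49,876.2318…
Penalty: 16 × 0.75% × kr 80,000.00 = kr 9,600.00
Final settlement = outstanding balance + penalty = kr 49,876.2318… + kr 9,600.00 = kr 59,476.23

kr 59,476.23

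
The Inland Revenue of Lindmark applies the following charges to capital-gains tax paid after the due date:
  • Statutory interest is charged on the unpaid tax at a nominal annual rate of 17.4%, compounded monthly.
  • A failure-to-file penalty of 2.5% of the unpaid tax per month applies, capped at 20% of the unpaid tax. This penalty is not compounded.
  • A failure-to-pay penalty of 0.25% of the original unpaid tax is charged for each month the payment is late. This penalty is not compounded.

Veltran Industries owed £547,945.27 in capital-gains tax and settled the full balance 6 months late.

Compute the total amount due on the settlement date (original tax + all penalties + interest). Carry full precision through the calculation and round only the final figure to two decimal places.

Failure-to-file: 6 × 2.5% × £547,945.27 = £82,191.79… (under the 20% cap)
Failure-to-pay penalty: 6 × 0.25% × £547,945.27 = £8,219.18…
Interest (17.4%/yr ÷ 12 = 1.45%/month): £547,945.27 × ((1 + 0.0145)^6 − 1) = £49,433.0959…
Total = £547,945.27 + £90,410.9696… + £49,433.0959… = £687,789.34

£687,789.34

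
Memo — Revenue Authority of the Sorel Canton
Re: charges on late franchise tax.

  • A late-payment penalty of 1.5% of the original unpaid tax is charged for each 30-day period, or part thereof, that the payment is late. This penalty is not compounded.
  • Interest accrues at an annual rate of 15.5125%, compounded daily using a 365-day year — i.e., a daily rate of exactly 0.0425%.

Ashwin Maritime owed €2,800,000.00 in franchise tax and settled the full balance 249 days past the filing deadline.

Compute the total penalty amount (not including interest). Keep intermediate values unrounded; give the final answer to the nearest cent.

€378,000.00

Penalty periods: ⌈249/30⌉ = 9; penalty = 9 × 1.5% × €2,800,000.00 = €378,000.00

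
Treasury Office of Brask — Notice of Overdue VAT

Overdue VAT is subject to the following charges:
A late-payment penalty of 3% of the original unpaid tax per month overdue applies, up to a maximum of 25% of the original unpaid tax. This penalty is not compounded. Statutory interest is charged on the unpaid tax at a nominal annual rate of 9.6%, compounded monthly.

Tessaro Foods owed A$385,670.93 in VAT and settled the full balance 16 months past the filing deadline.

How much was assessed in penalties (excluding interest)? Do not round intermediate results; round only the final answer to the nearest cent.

Penalty (uncapped): 16 × 3% × A$385,670.93 = A$185,122.05…; cap = 25% × A$385,670.93 = A$96,417.73… → penalty = A$96,417.73…

A$96,417.73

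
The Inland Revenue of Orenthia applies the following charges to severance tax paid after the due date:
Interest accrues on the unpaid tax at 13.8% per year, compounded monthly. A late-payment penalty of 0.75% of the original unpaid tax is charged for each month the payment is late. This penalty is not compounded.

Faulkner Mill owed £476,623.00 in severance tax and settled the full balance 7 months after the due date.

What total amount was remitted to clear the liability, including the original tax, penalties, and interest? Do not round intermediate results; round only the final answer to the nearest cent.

£541,363.22

Late-payment penalty = 0.75% × £476,623.00 × 7 mo = £25,022.71…
Interest (13.8%/yr ÷ 12 = 1.15%/month): £476,623.00 × ((1 + 0.0115)^7 − 1) = £39,717.5175…
Total = £476,623.00 + £25,022.7075 + £39,717.5175… = £541,363.22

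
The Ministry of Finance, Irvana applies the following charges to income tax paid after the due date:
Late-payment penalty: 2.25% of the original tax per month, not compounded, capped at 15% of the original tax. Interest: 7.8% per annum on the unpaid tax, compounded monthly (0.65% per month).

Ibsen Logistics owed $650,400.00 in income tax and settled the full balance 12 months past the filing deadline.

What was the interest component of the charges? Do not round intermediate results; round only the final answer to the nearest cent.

Interest: $650,400.00 × ((1 + 0.0065)^12 − 1) = $650,400.00 × 0.0808498… = $52,584.7167…

$52,584.72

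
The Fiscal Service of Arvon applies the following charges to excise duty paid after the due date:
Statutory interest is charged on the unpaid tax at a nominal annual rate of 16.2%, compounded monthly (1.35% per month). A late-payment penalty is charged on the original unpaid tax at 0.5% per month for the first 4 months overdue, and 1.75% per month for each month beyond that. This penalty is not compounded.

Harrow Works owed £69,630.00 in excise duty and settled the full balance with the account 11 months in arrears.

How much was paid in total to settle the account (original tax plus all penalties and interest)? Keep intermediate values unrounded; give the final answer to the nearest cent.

£90,619.33

Penalty, months 1–4: 4 × 0.5% × £69,630.00 = £1,392.60
Penalty, months 5–11: 7 × 1.75% × £69,630.00 = £8,529.68…
Interest: £69,630.00 × ((1 + 0.0135)^11 − 1) = £69,630.00 × 0.1589409… = £11,067.0537…
Total = £69,630.00 + £9,922.2750 + £11,067.0537… = £90,619.33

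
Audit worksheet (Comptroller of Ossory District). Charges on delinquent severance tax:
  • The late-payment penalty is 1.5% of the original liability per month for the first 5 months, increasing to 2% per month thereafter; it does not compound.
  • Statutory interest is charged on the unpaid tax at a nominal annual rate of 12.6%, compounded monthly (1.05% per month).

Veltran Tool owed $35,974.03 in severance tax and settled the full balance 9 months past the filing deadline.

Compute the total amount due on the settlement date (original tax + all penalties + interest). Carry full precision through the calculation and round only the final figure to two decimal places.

Penalty, months 1–5: 5 × 1.5% × $35,974.03 = $2,698.05…
Penalty, months 6–9: 4 × 2% × $35,974.03 = $2,877.92…
Interest: $35,974.03 × ((1 + 0.0105)^9 − 1) = $35,974.03 × 0.0985678… = $3,545.8806…
Total = $35,974.03 + $5,575.9747… + $3,545.8806… = $45,095.89

$45,095.89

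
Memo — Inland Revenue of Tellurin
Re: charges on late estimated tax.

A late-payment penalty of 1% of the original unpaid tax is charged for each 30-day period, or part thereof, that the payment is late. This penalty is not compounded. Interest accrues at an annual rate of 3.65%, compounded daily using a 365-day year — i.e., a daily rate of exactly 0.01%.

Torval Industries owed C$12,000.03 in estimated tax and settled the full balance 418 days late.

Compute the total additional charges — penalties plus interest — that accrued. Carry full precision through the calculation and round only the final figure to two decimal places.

Penalty periods: ⌈418/30⌉ = 14; penalty = 14 × 1% × C$12,000.03 = C$1,680.00…
Interest: C$12,000.03 × ((1 + 0.0001)^418 − 1) = C$12,000.03 × 0.04268374… = C$512.2062…
Penalties + interest = C$1,680.0042 + C$512.2062… = C$2,192.21

C$2,192.21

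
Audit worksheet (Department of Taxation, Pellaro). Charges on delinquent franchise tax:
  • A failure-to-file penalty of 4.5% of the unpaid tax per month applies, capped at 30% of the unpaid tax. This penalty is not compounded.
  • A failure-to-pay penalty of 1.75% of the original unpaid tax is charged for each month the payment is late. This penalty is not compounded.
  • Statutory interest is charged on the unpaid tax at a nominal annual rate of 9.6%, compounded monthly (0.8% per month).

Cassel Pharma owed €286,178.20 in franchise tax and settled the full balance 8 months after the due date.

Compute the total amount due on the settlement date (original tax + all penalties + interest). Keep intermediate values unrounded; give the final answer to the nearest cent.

€430,933.13

Failure-to-file: 8 × 4.5% × €286,178.20 = €103,024.15…, capped at 30% × €286,178.20 = €85,853.46
Failure-to-pay penalty = 1.75% × €286,178.20 × 8 mo = €40,064.95…
Interest: €286,178.20 × ((1 + 0.008)^8 − 1) = €286,178.20 × 0.0658210… = €18,836.5240…
Total = €286,178.20 + €125,918.4080 + €18,836.5240… = €430,933.13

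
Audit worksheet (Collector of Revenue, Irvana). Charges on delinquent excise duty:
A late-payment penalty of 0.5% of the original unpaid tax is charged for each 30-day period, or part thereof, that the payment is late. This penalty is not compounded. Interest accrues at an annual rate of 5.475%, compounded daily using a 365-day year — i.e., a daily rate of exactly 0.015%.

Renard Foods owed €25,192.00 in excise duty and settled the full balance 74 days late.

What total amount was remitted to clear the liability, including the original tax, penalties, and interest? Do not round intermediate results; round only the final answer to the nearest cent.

Penalty periods: ⌈74/30⌉ = 3; penalty = 3 × 0.5% × €25,192.00 = €377.88
Interest: €25,192.00 × ((1 + 0.00015)^74 − 1) = €25,192.00 × 0.01116099… = €281.1677…
Total = €25,192.00 + €377.8800 + €281.1677… = €25,851.05

€25,851.05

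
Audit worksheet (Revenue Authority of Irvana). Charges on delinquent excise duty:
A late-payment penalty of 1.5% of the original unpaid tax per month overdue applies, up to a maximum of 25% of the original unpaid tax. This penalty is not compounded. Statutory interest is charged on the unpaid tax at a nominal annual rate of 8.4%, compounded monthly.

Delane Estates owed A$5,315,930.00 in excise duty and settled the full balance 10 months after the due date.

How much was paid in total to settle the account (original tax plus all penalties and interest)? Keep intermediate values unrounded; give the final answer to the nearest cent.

A$6,497,377.73

Penalty: 10 × 1.5% × A$5,315,930.00 = A$797,389.50 (below the 25% cap of A$1,328,982.50)
Interest (8.4%/yr ÷ 12 = 0.7%/month): A$5,315,930.00 × ((1 + 0.007)^10 − 1) = A$384,058.2323…
Total = A$5,315,930.00 + A$797,389.5000 + A$384,058.2323… = A$6,497,377.73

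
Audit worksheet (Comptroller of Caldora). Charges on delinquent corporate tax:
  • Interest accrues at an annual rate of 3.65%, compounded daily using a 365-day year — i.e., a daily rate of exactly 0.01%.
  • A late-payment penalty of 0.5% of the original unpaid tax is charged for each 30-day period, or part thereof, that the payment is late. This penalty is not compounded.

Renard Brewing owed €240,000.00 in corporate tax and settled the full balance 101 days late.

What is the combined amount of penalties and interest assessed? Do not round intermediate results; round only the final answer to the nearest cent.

Penalty periods: ⌈101/30⌉ = 4; penalty = 4 × 0.5% × €240,000.00 = €4,800.00
Interest: €240,000.00 × ((1 + 0.0001)^101 − 1) = €240,000.00 × 0.01015067… = €2,436.1601…
Penalties + interest = €4,800.0000 + €2,436.1601… = €7,236.16

€7,236.16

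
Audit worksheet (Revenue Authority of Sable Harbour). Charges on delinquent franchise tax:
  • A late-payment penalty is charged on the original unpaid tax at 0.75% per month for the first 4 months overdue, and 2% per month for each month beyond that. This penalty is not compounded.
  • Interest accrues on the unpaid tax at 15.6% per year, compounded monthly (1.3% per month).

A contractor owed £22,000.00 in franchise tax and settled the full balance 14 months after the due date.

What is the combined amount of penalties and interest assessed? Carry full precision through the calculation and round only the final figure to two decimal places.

£9,420.58

Penalty, months 1–4: 4 × 0.75% × £22,000.00 = £660.00
Penalty, months 5–14: 10 × 2% × £22,000.00 = £4,400.00
Interest: £22,000.00 × ((1 + 0.013)^14 − 1) = £22,000.00 × 0.1982081… = £4,360.5772…
Penalties + interest = £5,060.0000 + £4,360.5772… = £9,420.58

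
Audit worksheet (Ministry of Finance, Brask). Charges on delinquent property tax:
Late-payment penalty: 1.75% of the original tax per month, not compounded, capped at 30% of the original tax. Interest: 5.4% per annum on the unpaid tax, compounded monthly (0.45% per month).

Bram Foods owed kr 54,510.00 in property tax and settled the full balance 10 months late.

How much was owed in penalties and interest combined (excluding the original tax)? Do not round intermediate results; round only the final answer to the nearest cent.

Penalty: 10 × 1.75% × kr 54,510.00 = kr 9,539.25 (below the 30% cap of kr 16,353.00)
Interest: kr 54,510.00 × ((1 + 0.0045)^10 − 1) = kr 54,510.00 × 0.0459223… = kr 2,503.2230…
Penalties + interest = kr 9,539.2500 + kr 2,503.2230… = kr 12,042.47

kr 12,042.47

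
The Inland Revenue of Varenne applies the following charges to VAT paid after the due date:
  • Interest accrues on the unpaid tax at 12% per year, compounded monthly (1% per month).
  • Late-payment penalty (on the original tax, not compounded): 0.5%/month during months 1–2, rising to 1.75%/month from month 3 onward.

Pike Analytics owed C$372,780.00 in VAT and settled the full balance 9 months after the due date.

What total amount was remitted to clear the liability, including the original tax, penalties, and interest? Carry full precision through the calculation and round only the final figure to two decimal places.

C$457,097.35

Penalty, months 1–2: 2 × 0.5% × C$372,780.00 = C$3,727.80
Penalty, months 3–9: 7 × 1.75% × C$372,780.00 = C$45,665.55
Interest: C$372,780.00 × ((1 + 0.01)^9 − 1) = C$372,780.00 × 0.0936853… = C$34,923.9960…
Total = C$372,780.00 + C$49,393.3500 + C$34,923.9960… = C$457,097.35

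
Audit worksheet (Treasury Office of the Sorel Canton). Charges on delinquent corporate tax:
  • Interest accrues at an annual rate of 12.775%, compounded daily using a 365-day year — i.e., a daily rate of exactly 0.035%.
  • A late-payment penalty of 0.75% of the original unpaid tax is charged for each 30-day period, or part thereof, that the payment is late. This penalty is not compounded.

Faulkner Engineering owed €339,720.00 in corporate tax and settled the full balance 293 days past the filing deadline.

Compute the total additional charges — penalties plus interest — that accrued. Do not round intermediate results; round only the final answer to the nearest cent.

€62,159.53

Penalty periods: ⌈293/30⌉ = 10; penalty = 10 × 0.75% × €339,720.00 = €25,479.00
Interest: €339,720.00 × ((1 + 0.00035)^293 − 1) = €339,720.00 × 0.10797282… = €36,680.5266…
Penalties + interest = €25,479.0000 + €36,680.5266… = €62,159.53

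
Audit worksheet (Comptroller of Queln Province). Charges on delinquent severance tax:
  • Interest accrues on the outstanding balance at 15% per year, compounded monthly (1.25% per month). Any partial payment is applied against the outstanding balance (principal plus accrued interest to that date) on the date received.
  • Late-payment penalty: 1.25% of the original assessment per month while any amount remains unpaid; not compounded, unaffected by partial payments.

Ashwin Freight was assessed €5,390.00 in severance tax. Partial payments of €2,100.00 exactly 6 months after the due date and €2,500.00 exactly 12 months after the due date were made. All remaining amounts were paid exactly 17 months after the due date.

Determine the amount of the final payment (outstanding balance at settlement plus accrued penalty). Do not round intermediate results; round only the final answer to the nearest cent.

Balance at month 6: €5,390.0000 × (1 + 0.0125)^6 = €5,807.0953…
After €2,100.00 payment: €5,807.0953… − €2,100.00 = €3,707.0953…
Balance at month 12: €3,707.0953… × (1 + 0.0125)^6 = €3,993.9622…
After €2,500.00 payment: €3,993.9622… − €2,500.00 = €1,493.9622…
Balance at month 17: €1,493.9622… × (1 + 0.0125)^5 = €1,589.6985…
Penalty: 17 × 1.25% × €5,390.00 = €1,145.38…
Final settlement = outstanding balance + penalty = €1,589.6985… + €1,145.38… = €2,735.07

€2,735.07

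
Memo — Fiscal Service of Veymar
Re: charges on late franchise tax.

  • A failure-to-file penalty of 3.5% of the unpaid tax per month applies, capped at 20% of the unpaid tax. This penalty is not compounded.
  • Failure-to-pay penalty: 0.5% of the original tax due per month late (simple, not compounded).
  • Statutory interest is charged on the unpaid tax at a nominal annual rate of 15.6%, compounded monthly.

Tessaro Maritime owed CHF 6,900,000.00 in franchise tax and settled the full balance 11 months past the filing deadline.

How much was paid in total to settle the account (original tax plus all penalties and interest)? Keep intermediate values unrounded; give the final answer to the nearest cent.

Failure-to-file: 11 × 3.5% × CHF 6,900,000.00 = CHF 2,656,500.00, capped at 20% × CHF 6,900,000.00 = CHF 1,380,000.00
Failure-to-pay penalty: 11 × 0.5% × CHF 6,900,000.00 = CHF 379,500.00
Interest (15.6%/yr ÷ 12 = 1.3%/month): CHF 6,900,000.00 × ((1 + 0.013)^11 − 1) = CHF 1,053,403.0170…
Total = CHF 6,900,000.00 + CHF 1,759,500.0000 + CHF 1,053,403.0170… = CHF 9,712,903.02

CHF 9,712,903.02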